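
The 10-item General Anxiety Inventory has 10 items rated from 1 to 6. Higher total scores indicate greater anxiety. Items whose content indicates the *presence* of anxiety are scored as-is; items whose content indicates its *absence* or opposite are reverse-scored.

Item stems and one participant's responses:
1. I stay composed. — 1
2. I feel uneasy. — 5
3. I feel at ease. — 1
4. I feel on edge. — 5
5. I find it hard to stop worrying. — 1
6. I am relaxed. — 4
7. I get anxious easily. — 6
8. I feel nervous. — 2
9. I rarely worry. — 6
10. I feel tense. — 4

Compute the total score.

39

Items 1, 3, 6, 9 describe the absence/opposite of anxiety → reverse-score.
reversed = (1+6) − raw = 7 − raw.
  item 1: 7 − 1 = 6
  item 2: 5
  item 3: 7 − 1 = 6
  item 4: 5
  item 5: 1
  item 6: 7 − 4 = 3
  item 7: 6
  item 8: 2
  item 9: 7 − 6 = 1
  item 10: 4
Total = 6 + 5 + 6 + 5 + 1 + 3 + 6 + 2 + 1 + 4 = 39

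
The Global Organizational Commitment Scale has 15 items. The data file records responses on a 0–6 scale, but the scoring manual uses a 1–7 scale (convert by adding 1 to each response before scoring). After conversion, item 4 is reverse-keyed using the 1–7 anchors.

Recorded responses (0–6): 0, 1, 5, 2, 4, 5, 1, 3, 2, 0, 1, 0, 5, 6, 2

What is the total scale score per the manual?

54

Convert to 1–7: 1, 2, 6, 3, 5, 6, 2, 4, 3, 1, 2, 1, 6, 7, 3
Reverse-coded (reversed = (1+7) − raw = 8 − raw):
  item 4: 8 − 3 = 5
Scored: 1, 2, 6, 5, 5, 6, 2, 4, 3, 1, 2, 1, 6, 7, 3
Total = 54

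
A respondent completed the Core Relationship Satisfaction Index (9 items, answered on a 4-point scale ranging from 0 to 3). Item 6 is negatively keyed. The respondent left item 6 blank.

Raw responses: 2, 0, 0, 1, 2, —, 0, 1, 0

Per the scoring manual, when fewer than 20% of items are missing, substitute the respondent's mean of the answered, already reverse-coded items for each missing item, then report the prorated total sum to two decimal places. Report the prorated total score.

Reverse-coded (on a 0–3 scale, reversed = 3 − raw):
Completed scored items (8 of 9): 2, 0, 0, 1, 2, 0, 1, 0; sum = 6.
Person mean = 6 / 8 ≈ 0.7500
Prorated total = (6 / 8) × 9 = 6.75 (to 2 dp)

6.75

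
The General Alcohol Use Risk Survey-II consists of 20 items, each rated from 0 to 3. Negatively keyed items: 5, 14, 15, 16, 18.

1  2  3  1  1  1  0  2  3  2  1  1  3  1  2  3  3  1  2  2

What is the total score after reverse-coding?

34

Raw sum = 35. Negatively keyed items: 5, 14, 15, 16, 18; their raw sum = 8.
Each reversal replaces raw with 3 − raw, changing the total by 3 − 2·raw per item.
Total = 35 + 5·3 − 2·8 = 35 + 15 − 16 = 34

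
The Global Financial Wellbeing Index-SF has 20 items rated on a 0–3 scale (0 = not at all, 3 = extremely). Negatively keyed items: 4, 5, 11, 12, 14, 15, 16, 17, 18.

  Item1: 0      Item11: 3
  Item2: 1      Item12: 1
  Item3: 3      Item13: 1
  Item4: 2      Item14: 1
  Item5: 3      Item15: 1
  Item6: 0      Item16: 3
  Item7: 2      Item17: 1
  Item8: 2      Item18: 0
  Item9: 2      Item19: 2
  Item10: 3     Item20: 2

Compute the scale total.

30

Reverse-coded items (reverse-coded value = 3 − response):
  item 4: 3 − 2 = 1
  item 5: 3 − 3 = 0
  item 11: 3 − 3 = 0
  item 12: 3 − 1 = 2
  item 14: 3 − 1 = 2
  item 15: 3 − 1 = 2
  item 16: 3 − 3 = 0
  item 17: 3 − 1 = 2
  item 18: 3 − 0 = 3
After reverse-coding: 0, 1, 3, 1, 0, 0, 2, 2, 2, 3, 0, 2, 1, 2, 2, 0, 2, 3, 2, 2
Total = 0 + 1 + 3 + 1 + 0 + 0 + 2 + 2 + 2 + 3 + 0 + 2 + 1 + 2 + 2 + 0 + 2 + 3 + 2 + 2 = 30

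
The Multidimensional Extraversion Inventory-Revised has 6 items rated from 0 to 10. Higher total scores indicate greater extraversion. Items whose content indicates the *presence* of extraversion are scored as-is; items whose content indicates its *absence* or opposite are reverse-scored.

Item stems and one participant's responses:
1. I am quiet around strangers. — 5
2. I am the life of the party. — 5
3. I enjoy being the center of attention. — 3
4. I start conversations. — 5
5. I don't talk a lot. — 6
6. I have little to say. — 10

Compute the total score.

22

Items 1, 5, 6 describe the absence/opposite of extraversion → reverse-score.
on a 0–10 scale, reversed = 10 − raw.
  item 1: 10 − 5 = 5
  item 2: 5
  item 3: 3
  item 4: 5
  item 5: 10 − 6 = 4
  item 6: 10 − 10 = 0
Total = 5 + 5 + 3 + 5 + 4 + 0 = 22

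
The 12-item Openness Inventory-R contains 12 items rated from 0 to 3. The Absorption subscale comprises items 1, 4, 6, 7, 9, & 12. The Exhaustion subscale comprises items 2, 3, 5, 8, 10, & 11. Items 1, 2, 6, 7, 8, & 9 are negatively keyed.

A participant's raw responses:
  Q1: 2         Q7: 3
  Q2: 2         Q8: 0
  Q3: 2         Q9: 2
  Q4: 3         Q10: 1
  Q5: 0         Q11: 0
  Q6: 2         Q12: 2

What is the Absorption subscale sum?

8

Absorption items: 1, 4, 6, 7, 9, 12.
Of these, items 1, 6, 7, and 9 are negatively keyed; reversed = (0+3) − raw = 3 − raw.
  item 1: 3 − 2 = 1
  item 4: 3
  item 6: 3 − 2 = 1
  item 7: 3 − 3 = 0
  item 9: 3 − 2 = 1
  item 12: 2
Sum = 1 + 3 + 1 + 0 + 1 + 2 = 8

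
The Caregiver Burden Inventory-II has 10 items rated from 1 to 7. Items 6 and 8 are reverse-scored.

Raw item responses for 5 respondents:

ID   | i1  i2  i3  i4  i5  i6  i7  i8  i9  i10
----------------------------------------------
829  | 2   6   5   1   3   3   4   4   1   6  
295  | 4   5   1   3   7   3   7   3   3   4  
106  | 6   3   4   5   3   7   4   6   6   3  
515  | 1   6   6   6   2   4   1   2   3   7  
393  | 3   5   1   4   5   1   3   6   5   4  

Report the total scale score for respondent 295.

44

Respondent 295 raw: 4, 5, 1, 3, 7, 3, 7, 3, 3, 4.
Reverse-coded (reversed = (1+7) − raw = 8 − raw):
  item 1: 4
  item 2: 5
  item 3: 1
  item 4: 3
  item 5: 7
  item 6: 8 − 3 = 5
  item 7: 7
  item 8: 8 − 3 = 5
  item 9: 3
  item 10: 4
Sum = 4 + 5 + 1 + 3 + 7 + 5 + 7 + 5 + 3 + 4 = 44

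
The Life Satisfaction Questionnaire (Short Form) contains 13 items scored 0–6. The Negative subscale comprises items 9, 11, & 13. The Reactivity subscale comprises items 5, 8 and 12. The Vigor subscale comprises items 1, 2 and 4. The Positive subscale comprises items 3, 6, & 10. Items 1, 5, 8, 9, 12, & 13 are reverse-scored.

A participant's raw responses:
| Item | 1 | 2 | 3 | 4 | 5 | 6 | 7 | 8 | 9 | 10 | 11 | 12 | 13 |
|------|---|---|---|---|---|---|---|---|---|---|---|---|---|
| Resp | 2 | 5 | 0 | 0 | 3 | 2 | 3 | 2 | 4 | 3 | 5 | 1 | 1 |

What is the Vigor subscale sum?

9

Vigor items: 1, 2, 4.
Of these, item 1 is reverse-scored; reversed = (0+6) − raw = 6 − raw.
  item 1: 6 − 2 = 4
  item 2: 5
  item 4: 0
Sum = 4 + 5 + 0 = 9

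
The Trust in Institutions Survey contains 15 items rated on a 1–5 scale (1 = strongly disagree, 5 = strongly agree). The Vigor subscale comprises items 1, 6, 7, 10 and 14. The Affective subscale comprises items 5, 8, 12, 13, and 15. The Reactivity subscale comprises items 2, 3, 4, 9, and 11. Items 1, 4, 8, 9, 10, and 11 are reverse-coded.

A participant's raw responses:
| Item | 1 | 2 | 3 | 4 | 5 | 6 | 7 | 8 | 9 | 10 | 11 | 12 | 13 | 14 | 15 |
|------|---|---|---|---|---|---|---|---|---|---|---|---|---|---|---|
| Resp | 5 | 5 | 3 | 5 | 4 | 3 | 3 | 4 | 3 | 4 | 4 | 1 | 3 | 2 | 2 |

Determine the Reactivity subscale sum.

Reactivity items: 2, 3, 4, 9, 11.
Of these, items 4, 9, & 11 are reverse-coded; reverse-coded value = 6 − response.
  item 2: 5
  item 3: 3
  item 4: 6 − 5 = 1
  item 9: 6 − 3 = 3
  item 11: 6 − 4 = 2
Sum = 5 + 3 + 1 + 3 + 2 = 14

14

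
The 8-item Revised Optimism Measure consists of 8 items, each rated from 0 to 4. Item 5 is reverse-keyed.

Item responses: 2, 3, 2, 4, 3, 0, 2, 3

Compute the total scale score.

Raw sum = 19. Reverse-keyed items: 5; their raw sum = 3.
Each reversal replaces raw with 4 − raw, changing the total by 4 − 2·raw per item.
Total = 19 + 1·4 − 2·3 = 19 + 4 − 6 = 17

17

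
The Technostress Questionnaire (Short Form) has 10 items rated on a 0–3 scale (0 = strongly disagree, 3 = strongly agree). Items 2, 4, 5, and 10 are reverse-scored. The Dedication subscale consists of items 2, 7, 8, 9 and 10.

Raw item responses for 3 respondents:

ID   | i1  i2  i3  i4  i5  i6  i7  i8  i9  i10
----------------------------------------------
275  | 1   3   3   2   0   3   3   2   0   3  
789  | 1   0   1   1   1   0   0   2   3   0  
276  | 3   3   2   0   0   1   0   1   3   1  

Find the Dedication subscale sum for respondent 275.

Respondent 275 raw: 1, 3, 3, 2, 0, 3, 3, 2, 0, 3.
Dedication items: 2, 7, 8, 9, 10.
Reverse-coded (reversed = (0+3) − raw = 3 − raw):
  item 2: 3 − 3 = 0
  item 7: 3
  item 8: 2
  item 9: 0
  item 10: 3 − 3 = 0
Sum = 0 + 3 + 2 + 0 + 0 = 5

5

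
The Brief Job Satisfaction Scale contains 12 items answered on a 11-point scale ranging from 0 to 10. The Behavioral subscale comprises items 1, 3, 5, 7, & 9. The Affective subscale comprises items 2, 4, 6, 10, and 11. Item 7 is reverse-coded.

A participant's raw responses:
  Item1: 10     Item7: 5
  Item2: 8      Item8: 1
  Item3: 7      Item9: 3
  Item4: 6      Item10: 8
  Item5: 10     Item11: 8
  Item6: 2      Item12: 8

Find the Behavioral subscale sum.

Behavioral items: 1, 3, 5, 7, 9.
Of these, item 7 is reverse-coded; on a 0–10 scale, reversed = 10 − raw.
  item 1: 10
  item 3: 7
  item 5: 10
  item 7: 10 − 5 = 5
  item 9: 3
Sum = 10 + 7 + 10 + 5 + 3 = 35

35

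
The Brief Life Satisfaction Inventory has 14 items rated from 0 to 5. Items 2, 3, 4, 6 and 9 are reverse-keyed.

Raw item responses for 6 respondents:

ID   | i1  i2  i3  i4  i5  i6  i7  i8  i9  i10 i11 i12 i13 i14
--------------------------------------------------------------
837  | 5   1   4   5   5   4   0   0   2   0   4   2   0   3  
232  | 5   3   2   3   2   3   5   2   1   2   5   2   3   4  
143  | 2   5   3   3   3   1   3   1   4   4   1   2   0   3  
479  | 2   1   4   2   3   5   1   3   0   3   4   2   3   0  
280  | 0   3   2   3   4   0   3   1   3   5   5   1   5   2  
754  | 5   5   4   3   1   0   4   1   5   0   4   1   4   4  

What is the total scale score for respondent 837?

28

Respondent 837 raw: 5, 1, 4, 5, 5, 4, 0, 0, 2, 0, 4, 2, 0, 3.
Reverse-coded (reverse-coded value = 5 − response):
  item 1: 5
  item 2: 5 − 1 = 4
  item 3: 5 − 4 = 1
  item 4: 5 − 5 = 0
  item 5: 5
  item 6: 5 − 4 = 1
  item 7: 0
  item 8: 0
  item 9: 5 − 2 = 3
  item 10: 0
  item 11: 4
  item 12: 2
  item 13: 0
  item 14: 3
Sum = 5 + 4 + 1 + 0 + 5 + 1 + 0 + 0 + 3 + 0 + 4 + 2 + 0 + 3 = 28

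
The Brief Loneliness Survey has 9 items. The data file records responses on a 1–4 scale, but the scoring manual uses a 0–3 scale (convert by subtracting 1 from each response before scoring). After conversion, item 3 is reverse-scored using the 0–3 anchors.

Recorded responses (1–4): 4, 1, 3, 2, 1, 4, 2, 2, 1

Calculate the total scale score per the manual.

Convert to 0–3: 3, 0, 2, 1, 0, 3, 1, 1, 0
Reverse-coded (on a 0–3 scale, reversed = 3 − raw):
  item 3: 3 − 2 = 1
Scored: 3, 0, 1, 1, 0, 3, 1, 1, 0
Total = 10

10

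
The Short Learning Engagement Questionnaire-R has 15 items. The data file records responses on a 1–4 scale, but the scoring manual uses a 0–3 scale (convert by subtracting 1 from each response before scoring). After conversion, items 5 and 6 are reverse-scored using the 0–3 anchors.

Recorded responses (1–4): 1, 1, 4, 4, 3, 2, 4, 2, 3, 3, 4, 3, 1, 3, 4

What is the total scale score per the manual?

Convert to 0–3: 0, 0, 3, 3, 2, 1, 3, 1, 2, 2, 3, 2, 0, 2, 3
Reverse-coded (on a 0–3 scale, reversed = 3 − raw):
  item 5: 3 − 2 = 1
  item 6: 3 − 1 = 2
Scored: 0, 0, 3, 3, 1, 2, 3, 1, 2, 2, 3, 2, 0, 2, 3
Total = 27

27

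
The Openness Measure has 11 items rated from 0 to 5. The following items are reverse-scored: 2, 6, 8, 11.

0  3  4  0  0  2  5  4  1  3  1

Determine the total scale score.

Reversing items 2, 6, 8 and 11 with 5 − raw:
Total = 0 + (5−3) + 4 + 0 + 0 + (5−2) + 5 + (5−4) + 1 + 3 + (5−1)
      = 0 + 2 + 4 + 0 + 0 + 3 + 5 + 1 + 1 + 3 + 4 = 23

23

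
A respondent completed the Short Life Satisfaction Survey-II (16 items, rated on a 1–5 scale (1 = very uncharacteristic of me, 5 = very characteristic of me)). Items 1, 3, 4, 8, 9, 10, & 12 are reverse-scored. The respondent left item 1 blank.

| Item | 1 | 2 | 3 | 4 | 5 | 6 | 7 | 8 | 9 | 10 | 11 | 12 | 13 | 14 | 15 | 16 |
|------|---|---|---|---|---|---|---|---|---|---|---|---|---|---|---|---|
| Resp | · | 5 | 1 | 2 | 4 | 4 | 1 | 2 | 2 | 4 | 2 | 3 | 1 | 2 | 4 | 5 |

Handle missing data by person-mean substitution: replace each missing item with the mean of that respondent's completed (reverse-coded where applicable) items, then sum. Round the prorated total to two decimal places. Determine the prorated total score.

Reverse-coded (reverse-coded value = 6 − response):
  item 3: 6 − 1 = 5
  item 4: 6 − 2 = 4
  item 8: 6 − 2 = 4
  item 9: 6 − 2 = 4
  item 10: 6 − 4 = 2
  item 12: 6 − 3 = 3
Completed scored items (15 of 16): 5, 5, 4, 4, 4, 1, 4, 4, 2, 2, 3, 1, 2, 4, 5; sum = 50.
Person mean = 50 / 15 ≈ 3.3333
Prorated total = (50 / 15) × 16 = 53.33 (to 2 dp)

53.33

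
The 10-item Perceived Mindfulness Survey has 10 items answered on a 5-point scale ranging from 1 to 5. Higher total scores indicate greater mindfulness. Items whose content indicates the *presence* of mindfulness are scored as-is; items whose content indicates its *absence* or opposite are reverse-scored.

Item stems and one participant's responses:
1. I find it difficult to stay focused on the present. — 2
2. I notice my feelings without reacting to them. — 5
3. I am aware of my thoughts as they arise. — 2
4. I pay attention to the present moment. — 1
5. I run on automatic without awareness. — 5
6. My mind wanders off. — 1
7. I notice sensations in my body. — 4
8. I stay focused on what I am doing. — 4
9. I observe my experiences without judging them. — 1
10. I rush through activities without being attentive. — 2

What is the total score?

31

Items 1, 5, 6, 10 describe the absence/opposite of mindfulness → reverse-score.
on a 1–5 scale, reversed = 6 − raw.
  item 1: 6 − 2 = 4
  item 2: 5
  item 3: 2
  item 4: 1
  item 5: 6 − 5 = 1
  item 6: 6 − 1 = 5
  item 7: 4
  item 8: 4
  item 9: 1
  item 10: 6 − 2 = 4
Total = 4 + 5 + 2 + 1 + 1 + 5 + 4 + 4 + 1 + 4 = 31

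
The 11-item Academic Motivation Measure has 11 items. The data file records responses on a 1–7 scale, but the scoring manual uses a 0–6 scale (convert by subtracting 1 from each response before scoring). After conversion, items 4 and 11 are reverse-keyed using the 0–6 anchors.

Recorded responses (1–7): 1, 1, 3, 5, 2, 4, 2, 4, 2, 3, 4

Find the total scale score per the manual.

Convert to 0–6: 0, 0, 2, 4, 1, 3, 1, 3, 1, 2, 3
Reverse-coded (reversed = (0+6) − raw = 6 − raw):
  item 4: 6 − 4 = 2
  item 11: 6 − 3 = 3
Scored: 0, 0, 2, 2, 1, 3, 1, 3, 1, 2, 3
Total = 18

18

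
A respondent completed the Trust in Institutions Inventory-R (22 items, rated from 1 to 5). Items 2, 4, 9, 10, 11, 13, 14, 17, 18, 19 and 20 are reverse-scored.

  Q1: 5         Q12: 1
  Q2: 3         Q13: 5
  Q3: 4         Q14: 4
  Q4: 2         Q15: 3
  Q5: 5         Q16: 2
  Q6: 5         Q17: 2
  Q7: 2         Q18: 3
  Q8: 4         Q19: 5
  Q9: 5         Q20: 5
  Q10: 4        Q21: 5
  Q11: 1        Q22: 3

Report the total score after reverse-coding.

Reverse-scored items use 6 − raw:
  item 2: 6 − 3 = 3
  item 4: 6 − 2 = 4
  item 9: 6 − 5 = 1
  item 10: 6 − 4 = 2
  item 11: 6 − 1 = 5
  item 13: 6 − 5 = 1
  item 14: 6 − 4 = 2
  item 17: 6 − 2 = 4
  item 18: 6 − 3 = 3
  item 19: 6 − 5 = 1
  item 20: 6 − 5 = 1
Scored items: 5, 3, 4, 4, 5, 5, 2, 4, 1, 2, 5, 1, 1, 2, 3, 2, 4, 3, 1, 1, 5, 3
Total = 5 + 3 + 4 + 4 + 5 + 5 + 2 + 4 + 1 + 2 + 5 + 1 + 1 + 2 + 3 + 2 + 4 + 3 + 1 + 1 + 5 + 3 = 66

66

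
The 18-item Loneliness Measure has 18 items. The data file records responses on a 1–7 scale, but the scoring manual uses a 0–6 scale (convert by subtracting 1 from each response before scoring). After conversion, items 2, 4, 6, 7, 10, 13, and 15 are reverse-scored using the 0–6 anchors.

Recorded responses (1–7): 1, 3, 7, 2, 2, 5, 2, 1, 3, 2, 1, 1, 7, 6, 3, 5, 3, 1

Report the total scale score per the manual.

45

Convert to 0–6: 0, 2, 6, 1, 1, 4, 1, 0, 2, 1, 0, 0, 6, 5, 2, 4, 2, 0
Reverse-coded (reversed = (0+6) − raw = 6 − raw):
  item 2: 6 − 2 = 4
  item 4: 6 − 1 = 5
  item 6: 6 − 4 = 2
  item 7: 6 − 1 = 5
  item 10: 6 − 1 = 5
  item 13: 6 − 6 = 0
  item 15: 6 − 2 = 4
Scored: 0, 4, 6, 5, 1, 2, 5, 0, 2, 5, 0, 0, 0, 5, 4, 4, 2, 0
Total = 45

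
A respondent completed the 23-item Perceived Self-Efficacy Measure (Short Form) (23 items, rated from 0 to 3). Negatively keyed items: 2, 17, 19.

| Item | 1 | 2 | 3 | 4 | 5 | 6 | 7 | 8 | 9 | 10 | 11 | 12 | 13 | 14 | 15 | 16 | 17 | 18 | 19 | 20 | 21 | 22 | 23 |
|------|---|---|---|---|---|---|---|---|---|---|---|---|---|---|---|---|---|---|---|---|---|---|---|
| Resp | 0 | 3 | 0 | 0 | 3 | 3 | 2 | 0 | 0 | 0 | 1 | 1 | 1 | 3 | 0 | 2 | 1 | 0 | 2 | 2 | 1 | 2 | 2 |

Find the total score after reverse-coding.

26

Apply reverse scoring (reverse-coded value = 3 − response):
  item 2: 3 − 3 = 0
  item 17: 3 − 1 = 2
  item 19: 3 − 2 = 1
After reverse-coding: 0, 0, 0, 0, 3, 3, 2, 0, 0, 0, 1, 1, 1, 3, 0, 2, 2, 0, 1, 2, 1, 2, 2
Total = 0 + 0 + 0 + 0 + 3 + 3 + 2 + 0 + 0 + 0 + 1 + 1 + 1 + 3 + 0 + 2 + 2 + 0 + 1 + 2 + 1 + 2 + 2 = 26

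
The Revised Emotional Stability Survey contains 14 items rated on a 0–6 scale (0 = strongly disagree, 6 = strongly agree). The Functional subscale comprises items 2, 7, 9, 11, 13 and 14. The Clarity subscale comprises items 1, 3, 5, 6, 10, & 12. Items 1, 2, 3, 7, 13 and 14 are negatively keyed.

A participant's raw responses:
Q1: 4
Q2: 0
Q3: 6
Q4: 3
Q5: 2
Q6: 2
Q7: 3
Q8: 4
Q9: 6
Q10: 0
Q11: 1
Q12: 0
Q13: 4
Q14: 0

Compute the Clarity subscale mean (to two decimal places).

1.00

Clarity items: 1, 3, 5, 6, 10, 12.
Of these, items 1 and 3 are negatively keyed; reversed = (0+6) − raw = 6 − raw.
  item 1: 6 − 4 = 2
  item 3: 6 − 6 = 0
  item 5: 2
  item 6: 2
  item 10: 0
  item 12: 0
Sum = 2 + 0 + 2 + 2 + 0 + 0 = 6
Mean = 6 / 6 = 1.00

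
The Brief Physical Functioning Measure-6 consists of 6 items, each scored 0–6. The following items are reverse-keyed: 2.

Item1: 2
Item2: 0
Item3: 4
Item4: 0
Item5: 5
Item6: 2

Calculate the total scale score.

19

Apply reverse scoring (on a 0–6 scale, reversed = 6 − raw):
  item 2: 6 − 0 = 6
Scored responses: 2, 6, 4, 0, 5, 2
Total = 2 + 6 + 4 + 0 + 5 + 2 = 19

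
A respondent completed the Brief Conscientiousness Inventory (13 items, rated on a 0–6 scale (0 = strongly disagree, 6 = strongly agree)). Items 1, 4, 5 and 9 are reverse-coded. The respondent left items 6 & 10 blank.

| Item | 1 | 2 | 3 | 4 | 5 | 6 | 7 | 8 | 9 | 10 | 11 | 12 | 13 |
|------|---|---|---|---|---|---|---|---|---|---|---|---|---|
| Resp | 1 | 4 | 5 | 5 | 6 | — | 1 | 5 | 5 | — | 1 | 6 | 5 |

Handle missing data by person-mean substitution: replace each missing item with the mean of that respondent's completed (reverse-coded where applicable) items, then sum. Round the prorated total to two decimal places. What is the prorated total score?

Reverse-coded (reverse-coded value = 6 − response):
  item 1: 6 − 1 = 5
  item 4: 6 − 5 = 1
  item 5: 6 − 6 = 0
  item 9: 6 − 5 = 1
Completed scored items (11 of 13): 5, 4, 5, 1, 0, 1, 5, 1, 1, 6, 5; sum = 34.
Person mean = 34 / 11 ≈ 3.0909
Prorated total = (34 / 11) × 13 = 40.18 (to 2 dp)

40.18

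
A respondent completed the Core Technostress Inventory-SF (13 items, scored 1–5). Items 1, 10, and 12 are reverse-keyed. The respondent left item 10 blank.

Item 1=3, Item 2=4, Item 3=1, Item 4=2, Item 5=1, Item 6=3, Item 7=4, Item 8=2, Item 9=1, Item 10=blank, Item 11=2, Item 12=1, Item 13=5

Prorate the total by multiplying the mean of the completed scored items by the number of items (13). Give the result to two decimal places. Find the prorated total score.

Reverse-coded (reverse-coded value = 6 − response):
  item 1: 6 − 3 = 3
  item 12: 6 − 1 = 5
Completed scored items (12 of 13): 3, 4, 1, 2, 1, 3, 4, 2, 1, 2, 5, 5; sum = 33.
Person mean = 33 / 12 ≈ 2.7500
Prorated total = (33 / 12) × 13 = 35.75 (to 2 dp)

35.75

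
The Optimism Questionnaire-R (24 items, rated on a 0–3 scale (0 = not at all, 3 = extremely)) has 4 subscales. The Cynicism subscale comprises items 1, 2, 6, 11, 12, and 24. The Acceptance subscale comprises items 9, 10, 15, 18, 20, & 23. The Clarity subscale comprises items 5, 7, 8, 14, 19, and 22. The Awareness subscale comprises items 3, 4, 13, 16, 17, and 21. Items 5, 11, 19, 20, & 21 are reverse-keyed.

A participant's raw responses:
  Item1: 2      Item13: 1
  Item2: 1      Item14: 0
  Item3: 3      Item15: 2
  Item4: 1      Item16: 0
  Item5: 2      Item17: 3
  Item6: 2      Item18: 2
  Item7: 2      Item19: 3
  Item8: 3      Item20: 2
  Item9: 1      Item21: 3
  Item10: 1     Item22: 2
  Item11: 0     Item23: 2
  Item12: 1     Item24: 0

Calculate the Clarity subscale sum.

8

Clarity items: 5, 7, 8, 14, 19, 22.
Of these, items 5 and 19 are reverse-keyed; on a 0–3 scale, reversed = 3 − raw.
  item 5: 3 − 2 = 1
  item 7: 2
  item 8: 3
  item 14: 0
  item 19: 3 − 3 = 0
  item 22: 2
Sum = 1 + 2 + 3 + 0 + 0 + 2 = 8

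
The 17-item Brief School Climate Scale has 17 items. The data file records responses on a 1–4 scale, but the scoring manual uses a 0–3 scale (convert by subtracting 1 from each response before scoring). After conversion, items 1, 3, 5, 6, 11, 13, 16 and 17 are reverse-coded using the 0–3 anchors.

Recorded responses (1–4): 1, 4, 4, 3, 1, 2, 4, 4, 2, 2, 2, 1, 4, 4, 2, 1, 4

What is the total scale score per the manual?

Convert to 0–3: 0, 3, 3, 2, 0, 1, 3, 3, 1, 1, 1, 0, 3, 3, 1, 0, 3
Reverse-coded (reversed = (0+3) − raw = 3 − raw):
  item 1: 3 − 0 = 3
  item 3: 3 − 3 = 0
  item 5: 3 − 0 = 3
  item 6: 3 − 1 = 2
  item 11: 3 − 1 = 2
  item 13: 3 − 3 = 0
  item 16: 3 − 0 = 3
  item 17: 3 − 3 = 0
Scored: 3, 3, 0, 2, 3, 2, 3, 3, 1, 1, 2, 0, 0, 3, 1, 3, 0
Total = 30

30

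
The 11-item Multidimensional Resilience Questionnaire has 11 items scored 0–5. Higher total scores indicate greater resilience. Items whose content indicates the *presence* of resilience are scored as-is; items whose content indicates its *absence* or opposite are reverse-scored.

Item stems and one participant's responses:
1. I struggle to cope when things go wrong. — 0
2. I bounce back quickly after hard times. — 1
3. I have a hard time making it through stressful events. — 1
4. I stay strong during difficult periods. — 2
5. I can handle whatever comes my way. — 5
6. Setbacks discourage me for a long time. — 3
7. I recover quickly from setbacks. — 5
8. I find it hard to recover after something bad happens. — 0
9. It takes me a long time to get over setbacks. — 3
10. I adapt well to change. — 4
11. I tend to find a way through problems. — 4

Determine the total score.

Items 1, 3, 6, 8, 9 describe the absence/opposite of resilience → reverse-score.
reverse-coded value = 5 − response.
  item 1: 5 − 0 = 5
  item 2: 1
  item 3: 5 − 1 = 4
  item 4: 2
  item 5: 5
  item 6: 5 − 3 = 2
  item 7: 5
  item 8: 5 − 0 = 5
  item 9: 5 − 3 = 2
  item 10: 4
  item 11: 4
Total = 5 + 1 + 4 + 2 + 5 + 2 + 5 + 5 + 2 + 4 + 4 = 39

39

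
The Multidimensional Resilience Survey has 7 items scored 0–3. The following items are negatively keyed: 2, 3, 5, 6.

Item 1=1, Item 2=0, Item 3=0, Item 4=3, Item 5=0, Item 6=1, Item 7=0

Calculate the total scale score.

15

Reverse-coded items (on a 0–3 scale, reversed = 3 − raw):
  item 2: 3 − 0 = 3
  item 3: 3 − 0 = 3
  item 5: 3 − 0 = 3
  item 6: 3 − 1 = 2
Scored responses: 1, 3, 3, 3, 3, 2, 0
Total = 1 + 3 + 3 + 3 + 3 + 2 + 0 = 15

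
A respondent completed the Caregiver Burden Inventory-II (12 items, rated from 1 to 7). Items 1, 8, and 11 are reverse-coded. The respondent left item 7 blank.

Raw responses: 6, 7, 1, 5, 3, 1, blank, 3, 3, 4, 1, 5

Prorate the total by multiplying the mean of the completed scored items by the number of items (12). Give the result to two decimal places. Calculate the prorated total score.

46.91

Reverse-coded (reverse-coded value = 8 − response):
  item 1: 8 − 6 = 2
  item 8: 8 − 3 = 5
  item 11: 8 − 1 = 7
Completed scored items (11 of 12): 2, 7, 1, 5, 3, 1, 5, 3, 4, 7, 5; sum = 43.
Person mean = 43 / 11 ≈ 3.9091
Prorated total = (43 / 11) × 12 = 46.91 (to 2 dp)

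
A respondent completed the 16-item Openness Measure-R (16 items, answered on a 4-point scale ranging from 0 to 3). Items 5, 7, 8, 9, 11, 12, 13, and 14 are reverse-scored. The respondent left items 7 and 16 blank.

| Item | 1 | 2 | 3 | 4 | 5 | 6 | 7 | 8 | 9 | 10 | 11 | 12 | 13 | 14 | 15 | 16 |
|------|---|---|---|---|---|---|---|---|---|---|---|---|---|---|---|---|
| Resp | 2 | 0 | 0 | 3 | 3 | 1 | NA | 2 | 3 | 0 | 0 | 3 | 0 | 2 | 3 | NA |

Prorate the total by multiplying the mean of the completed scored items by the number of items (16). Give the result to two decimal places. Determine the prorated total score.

19.43

Reverse-coded (on a 0–3 scale, reversed = 3 − raw):
  item 5: 3 − 3 = 0
  item 8: 3 − 2 = 1
  item 9: 3 − 3 = 0
  item 11: 3 − 0 = 3
  item 12: 3 − 3 = 0
  item 13: 3 − 0 = 3
  item 14: 3 − 2 = 1
Completed scored items (14 of 16): 2, 0, 0, 3, 0, 1, 1, 0, 0, 3, 0, 3, 1, 3; sum = 17.
Person mean = 17 / 14 ≈ 1.2143
Prorated total = (17 / 14) × 16 = 19.43 (to 2 dp)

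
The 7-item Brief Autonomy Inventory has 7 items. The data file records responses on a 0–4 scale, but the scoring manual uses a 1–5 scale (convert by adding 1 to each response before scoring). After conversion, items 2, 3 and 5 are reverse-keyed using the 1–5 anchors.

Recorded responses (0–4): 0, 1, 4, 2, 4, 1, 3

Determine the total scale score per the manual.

16

Convert to 1–5: 1, 2, 5, 3, 5, 2, 4
Reverse-coded (reverse-coded value = 6 − response):
  item 2: 6 − 2 = 4
  item 3: 6 − 5 = 1
  item 5: 6 − 5 = 1
Scored: 1, 4, 1, 3, 1, 2, 4
Total = 16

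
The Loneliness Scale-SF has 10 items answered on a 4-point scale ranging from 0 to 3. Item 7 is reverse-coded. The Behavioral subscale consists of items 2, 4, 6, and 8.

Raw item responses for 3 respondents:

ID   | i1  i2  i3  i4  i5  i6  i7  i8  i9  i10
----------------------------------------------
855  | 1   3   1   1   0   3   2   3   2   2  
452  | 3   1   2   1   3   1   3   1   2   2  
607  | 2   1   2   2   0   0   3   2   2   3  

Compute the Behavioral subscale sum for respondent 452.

4

Respondent 452 raw: 3, 1, 2, 1, 3, 1, 3, 1, 2, 2.
Behavioral items: 2, 4, 6, 8.
Reverse-coded (on a 0–3 scale, reversed = 3 − raw):
  item 2: 1
  item 4: 1
  item 6: 1
  item 8: 1
Sum = 1 + 1 + 1 + 1 = 4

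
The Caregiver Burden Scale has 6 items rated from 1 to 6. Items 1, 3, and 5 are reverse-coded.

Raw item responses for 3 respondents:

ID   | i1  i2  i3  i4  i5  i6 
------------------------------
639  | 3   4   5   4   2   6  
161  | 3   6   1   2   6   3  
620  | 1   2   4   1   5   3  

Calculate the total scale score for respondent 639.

25

Respondent 639 raw: 3, 4, 5, 4, 2, 6.
Reverse-coded (reversed = (1+6) − raw = 7 − raw):
  item 1: 7 − 3 = 4
  item 2: 4
  item 3: 7 − 5 = 2
  item 4: 4
  item 5: 7 − 2 = 5
  item 6: 6
Sum = 4 + 4 + 2 + 4 + 5 + 6 = 25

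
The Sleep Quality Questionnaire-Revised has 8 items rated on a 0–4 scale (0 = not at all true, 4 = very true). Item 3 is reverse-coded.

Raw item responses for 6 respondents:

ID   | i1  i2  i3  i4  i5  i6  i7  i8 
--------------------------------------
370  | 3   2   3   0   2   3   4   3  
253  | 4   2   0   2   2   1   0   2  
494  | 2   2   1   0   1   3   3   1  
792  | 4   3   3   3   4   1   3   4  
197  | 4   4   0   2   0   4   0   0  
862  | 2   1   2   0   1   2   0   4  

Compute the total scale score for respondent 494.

Respondent 494 raw: 2, 2, 1, 0, 1, 3, 3, 1.
Reverse-coded (reverse-coded value = 4 − response):
  item 1: 2
  item 2: 2
  item 3: 4 − 1 = 3
  item 4: 0
  item 5: 1
  item 6: 3
  item 7: 3
  item 8: 1
Sum = 2 + 2 + 3 + 0 + 1 + 3 + 3 + 1 = 15

15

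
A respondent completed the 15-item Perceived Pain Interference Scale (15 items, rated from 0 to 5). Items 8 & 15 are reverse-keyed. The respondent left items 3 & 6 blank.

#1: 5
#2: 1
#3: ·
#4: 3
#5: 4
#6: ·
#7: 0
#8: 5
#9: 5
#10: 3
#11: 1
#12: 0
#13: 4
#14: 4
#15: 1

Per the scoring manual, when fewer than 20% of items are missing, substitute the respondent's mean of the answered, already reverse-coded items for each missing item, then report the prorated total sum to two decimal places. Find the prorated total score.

39.23

Reverse-coded (on a 0–5 scale, reversed = 5 − raw):
  item 8: 5 − 5 = 0
  item 15: 5 − 1 = 4
Completed scored items (13 of 15): 5, 1, 3, 4, 0, 0, 5, 3, 1, 0, 4, 4, 4; sum = 34.
Person mean = 34 / 13 ≈ 2.6154
Prorated total = (34 / 13) × 15 = 39.23 (to 2 dp)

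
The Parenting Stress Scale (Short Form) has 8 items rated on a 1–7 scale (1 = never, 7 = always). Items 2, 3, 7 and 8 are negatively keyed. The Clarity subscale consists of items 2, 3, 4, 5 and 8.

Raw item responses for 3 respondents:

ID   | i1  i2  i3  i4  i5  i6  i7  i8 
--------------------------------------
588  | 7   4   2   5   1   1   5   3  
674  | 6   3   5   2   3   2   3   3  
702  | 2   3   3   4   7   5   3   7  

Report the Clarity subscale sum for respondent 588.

21

Respondent 588 raw: 7, 4, 2, 5, 1, 1, 5, 3.
Clarity items: 2, 3, 4, 5, 8.
Reverse-coded (on a 1–7 scale, reversed = 8 − raw):
  item 2: 8 − 4 = 4
  item 3: 8 − 2 = 6
  item 4: 5
  item 5: 1
  item 8: 8 − 3 = 5
Sum = 4 + 6 + 5 + 1 + 5 = 21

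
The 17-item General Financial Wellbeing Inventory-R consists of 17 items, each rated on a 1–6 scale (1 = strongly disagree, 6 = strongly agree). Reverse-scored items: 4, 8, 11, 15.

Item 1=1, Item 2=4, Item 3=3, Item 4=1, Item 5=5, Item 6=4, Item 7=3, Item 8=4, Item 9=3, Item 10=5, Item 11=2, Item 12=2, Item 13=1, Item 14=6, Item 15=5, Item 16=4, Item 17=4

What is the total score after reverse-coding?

61

Reversing items 4, 8, 11, and 15 with 7 − raw:
Total = 1 + 4 + 3 + (7−1) + 5 + 4 + 3 + (7−4) + 3 + 5 + (7−2) + 2 + 1 + 6 + (7−5) + 4 + 4
      = 1 + 4 + 3 + 6 + 5 + 4 + 3 + 3 + 3 + 5 + 5 + 2 + 1 + 6 + 2 + 4 + 4 = 61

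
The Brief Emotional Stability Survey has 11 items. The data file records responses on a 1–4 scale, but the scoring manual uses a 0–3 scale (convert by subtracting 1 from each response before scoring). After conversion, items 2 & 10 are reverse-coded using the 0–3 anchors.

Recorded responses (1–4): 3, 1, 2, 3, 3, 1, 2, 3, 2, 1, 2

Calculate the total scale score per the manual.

Convert to 0–3: 2, 0, 1, 2, 2, 0, 1, 2, 1, 0, 1
Reverse-coded (reversed = (0+3) − raw = 3 − raw):
  item 2: 3 − 0 = 3
  item 10: 3 − 0 = 3
Scored: 2, 3, 1, 2, 2, 0, 1, 2, 1, 3, 1
Total = 18

18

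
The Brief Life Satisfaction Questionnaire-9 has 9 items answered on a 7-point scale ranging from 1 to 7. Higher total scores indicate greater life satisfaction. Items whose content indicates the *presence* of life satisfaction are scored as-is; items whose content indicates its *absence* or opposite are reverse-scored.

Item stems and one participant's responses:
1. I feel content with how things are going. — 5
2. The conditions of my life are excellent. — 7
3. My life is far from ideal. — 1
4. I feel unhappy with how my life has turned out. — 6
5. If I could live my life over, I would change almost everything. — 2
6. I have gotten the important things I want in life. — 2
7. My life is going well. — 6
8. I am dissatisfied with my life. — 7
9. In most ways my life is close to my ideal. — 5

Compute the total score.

Items 3, 4, 5, 8 describe the absence/opposite of life satisfaction → reverse-score.
reversed = (1+7) − raw = 8 − raw.
  item 1: 5
  item 2: 7
  item 3: 8 − 1 = 7
  item 4: 8 − 6 = 2
  item 5: 8 − 2 = 6
  item 6: 2
  item 7: 6
  item 8: 8 − 7 = 1
  item 9: 5
Total = 5 + 7 + 7 + 2 + 6 + 2 + 6 + 1 + 5 = 41

41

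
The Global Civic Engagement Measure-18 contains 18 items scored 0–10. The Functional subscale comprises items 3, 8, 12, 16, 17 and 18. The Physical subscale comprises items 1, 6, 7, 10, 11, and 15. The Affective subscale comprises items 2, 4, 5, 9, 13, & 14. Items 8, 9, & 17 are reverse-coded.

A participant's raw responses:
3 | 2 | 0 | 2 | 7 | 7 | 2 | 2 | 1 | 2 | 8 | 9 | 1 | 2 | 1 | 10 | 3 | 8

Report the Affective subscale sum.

23

Affective items: 2, 4, 5, 9, 13, 14.
Of these, item 9 is reverse-coded; reverse-coded value = 10 − response.
  item 2: 2
  item 4: 2
  item 5: 7
  item 9: 10 − 1 = 9
  item 13: 1
  item 14: 2
Sum = 2 + 2 + 7 + 9 + 1 + 2 = 23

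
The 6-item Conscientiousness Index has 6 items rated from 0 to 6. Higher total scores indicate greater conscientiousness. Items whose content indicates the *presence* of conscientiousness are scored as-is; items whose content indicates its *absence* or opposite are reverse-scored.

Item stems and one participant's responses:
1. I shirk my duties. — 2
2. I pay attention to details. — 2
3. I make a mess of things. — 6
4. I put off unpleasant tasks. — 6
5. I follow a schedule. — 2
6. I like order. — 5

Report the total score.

13

Items 1, 3, 4 describe the absence/opposite of conscientiousness → reverse-score.
reverse-coded value = 6 − response.
  item 1: 6 − 2 = 4
  item 2: 2
  item 3: 6 − 6 = 0
  item 4: 6 − 6 = 0
  item 5: 2
  item 6: 5
Total = 4 + 2 + 0 + 0 + 2 + 5 = 13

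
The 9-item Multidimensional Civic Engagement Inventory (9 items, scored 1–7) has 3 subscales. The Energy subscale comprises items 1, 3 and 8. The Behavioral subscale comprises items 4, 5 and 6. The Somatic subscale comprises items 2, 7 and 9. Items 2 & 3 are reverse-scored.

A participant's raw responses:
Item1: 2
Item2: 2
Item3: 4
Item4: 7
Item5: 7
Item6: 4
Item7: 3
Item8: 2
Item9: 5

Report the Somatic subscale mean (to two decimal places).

Somatic items: 2, 7, 9.
Of these, item 2 is reverse-scored; reverse-coded value = 8 − response.
  item 2: 8 − 2 = 6
  item 7: 3
  item 9: 5
Sum = 6 + 3 + 5 = 14
Mean = 14 / 3 = 4.67

4.67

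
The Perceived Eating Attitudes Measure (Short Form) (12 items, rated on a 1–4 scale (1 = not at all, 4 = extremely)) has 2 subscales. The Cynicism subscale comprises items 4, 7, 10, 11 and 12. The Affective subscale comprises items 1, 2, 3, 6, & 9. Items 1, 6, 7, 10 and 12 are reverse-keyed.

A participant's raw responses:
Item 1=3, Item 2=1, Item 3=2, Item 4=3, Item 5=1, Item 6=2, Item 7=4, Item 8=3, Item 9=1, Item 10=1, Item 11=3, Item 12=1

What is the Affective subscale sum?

Affective items: 1, 2, 3, 6, 9.
Of these, items 1 & 6 are reverse-keyed; reverse-coded value = 5 − response.
  item 1: 5 − 3 = 2
  item 2: 1
  item 3: 2
  item 6: 5 − 2 = 3
  item 9: 1
Sum = 2 + 1 + 2 + 3 + 1 = 9

9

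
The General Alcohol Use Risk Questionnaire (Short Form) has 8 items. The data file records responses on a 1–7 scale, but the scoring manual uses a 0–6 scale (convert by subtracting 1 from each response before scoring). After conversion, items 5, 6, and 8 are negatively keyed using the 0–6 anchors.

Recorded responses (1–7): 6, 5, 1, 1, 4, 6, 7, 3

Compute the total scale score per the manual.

23

Convert to 0–6: 5, 4, 0, 0, 3, 5, 6, 2
Reverse-coded (reversed = (0+6) − raw = 6 − raw):
  item 5: 6 − 3 = 3
  item 6: 6 − 5 = 1
  item 8: 6 − 2 = 4
Scored: 5, 4, 0, 0, 3, 1, 6, 4
Total = 23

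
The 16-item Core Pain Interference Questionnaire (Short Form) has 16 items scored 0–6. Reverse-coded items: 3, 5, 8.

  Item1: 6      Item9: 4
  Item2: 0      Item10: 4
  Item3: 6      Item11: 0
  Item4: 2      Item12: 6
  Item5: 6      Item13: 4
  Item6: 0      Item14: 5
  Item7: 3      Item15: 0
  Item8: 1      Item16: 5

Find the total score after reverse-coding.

Reversing items 3, 5, and 8 with 6 − raw:
Total = 6 + 0 + (6−6) + 2 + (6−6) + 0 + 3 + (6−1) + 4 + 4 + 0 + 6 + 4 + 5 + 0 + 5
      = 6 + 0 + 0 + 2 + 0 + 0 + 3 + 5 + 4 + 4 + 0 + 6 + 4 + 5 + 0 + 5 = 44

44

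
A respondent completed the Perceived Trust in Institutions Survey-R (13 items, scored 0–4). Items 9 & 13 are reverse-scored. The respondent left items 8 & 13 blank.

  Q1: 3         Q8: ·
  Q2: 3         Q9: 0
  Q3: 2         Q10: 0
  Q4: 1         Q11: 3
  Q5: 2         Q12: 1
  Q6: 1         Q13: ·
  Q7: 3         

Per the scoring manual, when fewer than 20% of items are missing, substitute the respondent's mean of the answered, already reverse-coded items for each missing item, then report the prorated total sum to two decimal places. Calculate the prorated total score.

Reverse-coded (on a 0–4 scale, reversed = 4 − raw):
  item 9: 4 − 0 = 4
Completed scored items (11 of 13): 3, 3, 2, 1, 2, 1, 3, 4, 0, 3, 1; sum = 23.
Person mean = 23 / 11 ≈ 2.0909
Prorated total = (23 / 11) × 13 = 27.18 (to 2 dp)

27.18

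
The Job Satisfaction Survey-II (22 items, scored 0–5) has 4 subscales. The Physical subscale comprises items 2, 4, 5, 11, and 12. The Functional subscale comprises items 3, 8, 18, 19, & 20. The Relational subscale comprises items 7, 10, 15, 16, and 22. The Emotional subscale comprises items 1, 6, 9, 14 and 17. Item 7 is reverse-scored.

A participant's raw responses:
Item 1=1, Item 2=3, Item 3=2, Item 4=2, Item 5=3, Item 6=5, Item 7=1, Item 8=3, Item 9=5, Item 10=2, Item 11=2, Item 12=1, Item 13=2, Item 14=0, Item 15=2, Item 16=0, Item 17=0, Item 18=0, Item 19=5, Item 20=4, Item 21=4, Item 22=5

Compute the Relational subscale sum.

Relational items: 7, 10, 15, 16, 22.
Of these, item 7 is reverse-scored; reverse-coded value = 5 − response.
  item 7: 5 − 1 = 4
  item 10: 2
  item 15: 2
  item 16: 0
  item 22: 5
Sum = 4 + 2 + 2 + 0 + 5 = 13

13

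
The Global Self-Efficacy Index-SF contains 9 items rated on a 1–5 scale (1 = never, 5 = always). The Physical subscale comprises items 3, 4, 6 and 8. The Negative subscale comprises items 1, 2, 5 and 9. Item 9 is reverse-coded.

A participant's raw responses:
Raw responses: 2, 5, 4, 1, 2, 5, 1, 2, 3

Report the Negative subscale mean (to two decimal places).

3.00

Negative items: 1, 2, 5, 9.
Of these, item 9 is reverse-coded; reversed = (1+5) − raw = 6 − raw.
  item 1: 2
  item 2: 5
  item 5: 2
  item 9: 6 − 3 = 3
Sum = 2 + 5 + 2 + 3 = 12
Mean = 12 / 4 = 3.00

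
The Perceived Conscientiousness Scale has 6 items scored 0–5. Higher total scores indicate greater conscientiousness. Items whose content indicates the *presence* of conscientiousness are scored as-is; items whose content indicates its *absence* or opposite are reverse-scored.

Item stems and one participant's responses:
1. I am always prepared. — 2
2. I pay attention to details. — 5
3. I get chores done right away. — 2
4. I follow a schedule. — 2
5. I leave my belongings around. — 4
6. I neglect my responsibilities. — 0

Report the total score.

Items 5, 6 describe the absence/opposite of conscientiousness → reverse-score.
reverse-coded value = 5 − response.
  item 1: 2
  item 2: 5
  item 3: 2
  item 4: 2
  item 5: 5 − 4 = 1
  item 6: 5 − 0 = 5
Total = 2 + 5 + 2 + 2 + 1 + 5 = 17

17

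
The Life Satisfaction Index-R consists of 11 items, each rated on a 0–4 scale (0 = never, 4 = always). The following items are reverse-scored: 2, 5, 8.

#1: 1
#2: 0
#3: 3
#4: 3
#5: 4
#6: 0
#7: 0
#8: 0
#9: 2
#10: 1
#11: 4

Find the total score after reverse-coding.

Apply reverse scoring (on a 0–4 scale, reversed = 4 − raw):
  item 2: 4 − 0 = 4
  item 5: 4 − 4 = 0
  item 8: 4 − 0 = 4
Scored responses: 1, 4, 3, 3, 0, 0, 0, 4, 2, 1, 4
Total = 1 + 4 + 3 + 3 + 0 + 0 + 0 + 4 + 2 + 1 + 4 = 22

22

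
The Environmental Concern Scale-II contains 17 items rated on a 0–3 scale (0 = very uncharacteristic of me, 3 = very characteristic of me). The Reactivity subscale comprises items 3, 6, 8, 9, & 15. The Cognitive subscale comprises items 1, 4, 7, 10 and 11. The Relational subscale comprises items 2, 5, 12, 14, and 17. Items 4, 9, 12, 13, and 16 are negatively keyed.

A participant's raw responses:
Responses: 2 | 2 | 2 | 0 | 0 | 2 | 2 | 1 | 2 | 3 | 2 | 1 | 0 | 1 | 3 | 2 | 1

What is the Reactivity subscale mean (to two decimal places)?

1.80

Reactivity items: 3, 6, 8, 9, 15.
Of these, item 9 is negatively keyed; on a 0–3 scale, reversed = 3 − raw.
  item 3: 2
  item 6: 2
  item 8: 1
  item 9: 3 − 2 = 1
  item 15: 3
Sum = 2 + 2 + 1 + 1 + 3 = 9
Mean = 9 / 5 = 1.80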